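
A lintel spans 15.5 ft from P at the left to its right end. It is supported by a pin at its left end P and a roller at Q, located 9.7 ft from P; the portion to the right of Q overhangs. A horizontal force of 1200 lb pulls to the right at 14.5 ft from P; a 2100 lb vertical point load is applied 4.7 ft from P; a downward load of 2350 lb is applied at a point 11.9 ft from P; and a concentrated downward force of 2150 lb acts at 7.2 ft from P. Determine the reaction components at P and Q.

Moments about P: Q_y·9.7 − 2100·4.7 − 2350·11.9 − 2150·7.2 = 0 → Q_y = 53315/9.7 = 5496.39 ≈ 5496 lb.
ΣF_y = 0: P_y + 5496.39 − 2100 − 2350 − 2150 = 0 → P_y = 1104 lb.
ΣF_x = 0: P_x + 1200 = 0 → P_x = -1200 lb.

P_x = -1200 lb, P_y = 1104 lb, Q_y = 5496 lb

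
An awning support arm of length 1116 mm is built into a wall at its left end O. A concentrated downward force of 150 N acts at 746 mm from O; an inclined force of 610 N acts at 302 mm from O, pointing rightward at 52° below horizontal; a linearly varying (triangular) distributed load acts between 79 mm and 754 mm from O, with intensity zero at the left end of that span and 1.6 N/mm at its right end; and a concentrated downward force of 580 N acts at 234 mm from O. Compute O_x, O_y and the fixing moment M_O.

O_x = -375.6 N, O_y = 1751 N, M_O = 678400 N·mm

Resultant of the triangular load: ½ × 1.6 × 675 = 540 N, acting at 529 mm from O (one-third of the span from the peak).
ΣF_x = 0: O_x + 610·cos52° = 0 → O_x = -375.6 N.
ΣF_y = 0: O_y − 150 − 610·sin52° − ½·1.6·675 − 580 = 0 → O_y = 1751 N.
ΣM about O: M_O − 150·746 − 610·sin52°·302 − (½·1.6·675)·529 − 580·234 = 0 → M_O = 678400 N·mm.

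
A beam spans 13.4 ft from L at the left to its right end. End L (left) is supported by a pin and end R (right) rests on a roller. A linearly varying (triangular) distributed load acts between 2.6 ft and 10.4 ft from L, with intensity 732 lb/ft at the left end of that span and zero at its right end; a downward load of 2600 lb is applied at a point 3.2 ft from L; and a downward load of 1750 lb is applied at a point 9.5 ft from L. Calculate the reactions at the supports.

Resultant of the triangular load: ½ × 732 × 7.8 = 2854.8 lb, acting at 5.2 ft from L (one-third of the span from the peak).
ΣM about L: R_y·13.4 − (½·732·7.8)·5.2 − 2600·3.2 − 1750·9.5 = 0 → R_y = 39789.96/13.4 = 2969.4 ≈ 2969 lb.
ΣF_y = 0: L_y + 2969.4 − ½·732·7.8 − 2600 − 1750 = 0 → L_y = 4235 lb.
ΣF_x = 0: no horizontal applied forces, so L_x = 0.

L_x = 0, L_y = 4235 lb, R_y = 2969 lb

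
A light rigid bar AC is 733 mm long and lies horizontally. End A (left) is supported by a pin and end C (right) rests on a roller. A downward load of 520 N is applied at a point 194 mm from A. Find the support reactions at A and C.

A_x = 0, A_y = 382.4 N, C_y = 137.6 N

Taking moments about A: C_y·733 − 520·194 = 0 → C_y = 100880/733 = 137.626 ≈ 137.6 N.
ΣF_y = 0: A_y + 137.626 − 520 = 0 → A_y = 382.4 N.
ΣF_x = 0: no horizontal applied forces, so A_x = 0.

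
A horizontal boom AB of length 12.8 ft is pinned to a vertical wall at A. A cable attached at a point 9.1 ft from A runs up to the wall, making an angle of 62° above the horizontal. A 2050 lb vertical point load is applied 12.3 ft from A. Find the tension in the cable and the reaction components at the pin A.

ΣM about A: T·sin62°·9.1 − 2050·12.3 = 0 → T = 25215/(9.1·0.882948) = 3138.21 ≈ 3138 lb.
ΣF_x = 0: A_x − T·cos62° = 0 → A_x = 3138.21 × 0.469472 = 1473 lb.
ΣF_y = 0: A_y + T·sin62° − 2050 = 0 → A_y = 2050 − 3138.21 × 0.882948 = -720.9 lb.

T = 3138 lb, A_x = 1473 lb, A_y = -720.9 lb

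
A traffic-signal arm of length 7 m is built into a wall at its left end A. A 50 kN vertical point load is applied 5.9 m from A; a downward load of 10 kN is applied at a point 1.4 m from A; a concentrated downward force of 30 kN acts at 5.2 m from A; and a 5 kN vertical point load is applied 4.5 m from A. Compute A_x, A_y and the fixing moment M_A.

ΣF_x = 0: A_x = 0.
ΣF_y = 0: A_y − 50 − 10 − 30 − 5 = 0 → A_y = 95.00 kN.
ΣM about A: M_A − 50·5.9 − 10·1.4 − 30·5.2 − 5·4.5 = 0 → M_A = 487.5 kN·m.

A_x = 0, A_y = 95.00 kN, M_A = 487.5 kN·m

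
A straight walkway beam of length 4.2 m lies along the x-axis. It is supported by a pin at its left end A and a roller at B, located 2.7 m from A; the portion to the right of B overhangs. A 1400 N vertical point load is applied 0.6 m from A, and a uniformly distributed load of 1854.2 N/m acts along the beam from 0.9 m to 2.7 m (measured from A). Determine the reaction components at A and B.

Resultant of the distributed load: 1854.2 × 1.8 = 3337.56 N at 1.8 m from A.
Moments about A: B_y·2.7 − 1400·0.6 − (1854.2·1.8)·1.8 = 0 → B_y = 6847.608/2.7 = 2536.15 ≈ 2536 N.
ΣF_y = 0: A_y + 2536.15 − 1400 − 1854.2·1.8 = 0 → A_y = 2201 N.
ΣF_x = 0: no horizontal applied forces, so A_x = 0.

A_x = 0, A_y = 2201 N, B_y = 2536 N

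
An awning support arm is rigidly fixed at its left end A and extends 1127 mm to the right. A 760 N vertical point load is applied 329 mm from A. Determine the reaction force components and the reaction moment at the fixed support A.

A_x = 0, A_y = 760.0 N, M_A = 250000 N·mm

ΣF_x = 0: A_x = 0.
ΣF_y = 0: A_y − 760 = 0 → A_y = 760.0 N.
ΣM about A: M_A − 760·329 = 0 → M_A = 250000 N·mm.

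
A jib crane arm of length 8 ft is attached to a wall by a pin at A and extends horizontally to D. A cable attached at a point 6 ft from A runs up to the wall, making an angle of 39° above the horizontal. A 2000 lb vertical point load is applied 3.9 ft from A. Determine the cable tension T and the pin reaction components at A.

T = 2066 lb, A_x = 1605 lb, A_y = 700.0 lb

ΣM about A: T·sin39°·6 − 2000·3.9 = 0 → T = 7800/(6·0.62932) = 2065.72 ≈ 2066 lb.
ΣF_x = 0: A_x − T·cos39° = 0 → A_x = 2065.72 × 0.777146 = 1605 lb.
ΣF_y = 0: A_y + T·sin39° − 2000 = 0 → A_y = 2000 − 2065.72 × 0.62932 = 700.0 lb.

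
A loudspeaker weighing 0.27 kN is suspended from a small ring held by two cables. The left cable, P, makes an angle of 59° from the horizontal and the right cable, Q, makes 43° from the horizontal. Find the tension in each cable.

T_P = 0.2019 kN, T_Q = 0.1422 kN

ΣF_x = 0: −T_P·cos59° + T_Q·cos43° = 0 → T_Q = 0.704226·T_P.
ΣF_y = 0: T_P·sin59° + T_Q·sin43° = 0.27.
Substitute: T_P·(0.857167 + 0.704226·0.681998) = 0.27 → T_P = 0.201877 ≈ 0.2019 kN.
Then T_Q = 0.704226 × 0.201877 = 0.1422 kN.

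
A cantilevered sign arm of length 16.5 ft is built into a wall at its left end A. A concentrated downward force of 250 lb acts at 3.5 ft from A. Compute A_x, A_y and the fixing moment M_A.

ΣF_x = 0: A_x = 0.
ΣF_y = 0: A_y − 250 = 0 → A_y = 250.0 lb.
ΣM about A: M_A − 250·3.5 = 0 → M_A = 875.0 lb·ft.

A_x = 0, A_y = 250.0 lb, M_A = 875.0 lb·ft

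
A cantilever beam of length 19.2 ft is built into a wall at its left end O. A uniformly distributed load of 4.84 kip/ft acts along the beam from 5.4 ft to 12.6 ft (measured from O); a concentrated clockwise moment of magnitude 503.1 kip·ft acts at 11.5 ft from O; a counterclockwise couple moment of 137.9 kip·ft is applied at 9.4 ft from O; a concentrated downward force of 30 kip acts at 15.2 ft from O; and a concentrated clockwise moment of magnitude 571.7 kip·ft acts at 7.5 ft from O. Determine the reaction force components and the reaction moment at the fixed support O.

Resultant of the distributed load: 4.84 × 7.2 = 34.848 kip at 9 ft from O.
ΣF_x = 0: O_x = 0.
ΣF_y = 0: O_y − 4.84·7.2 − 30 = 0 → O_y = 64.85 kip.
ΣM about O: M_O − (4.84·7.2)·9 − 503.1 + 137.9 − 30·15.2 − 571.7 = 0 → M_O = 1707 kip·ft.

O_x = 0, O_y = 64.85 kip, M_O = 1707 kip·ft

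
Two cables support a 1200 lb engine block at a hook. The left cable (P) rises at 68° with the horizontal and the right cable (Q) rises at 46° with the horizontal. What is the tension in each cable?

ΣF_x = 0: −T_P·cos68° + T_Q·cos46° = 0 → T_Q = 0.539267·T_P.
ΣF_y = 0: T_P·sin68° + T_Q·sin46° = 1200.
Substitute: T_P·(0.927184 + 0.539267·0.71934) = 1200 → T_P = 912.478 ≈ 912.5 lb.
Then T_Q = 0.539267 × 912.478 = 492.1 lb.

T_P = 912.5 lb, T_Q = 492.1 lb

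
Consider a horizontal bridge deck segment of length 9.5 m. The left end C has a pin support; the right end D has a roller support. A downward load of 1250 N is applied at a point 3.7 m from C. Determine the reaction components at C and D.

ΣM about C: D_y·9.5 − 1250·3.7 = 0 → D_y = 4625/9.5 = 486.842 ≈ 486.8 N.
ΣF_y = 0: C_y + 486.842 − 1250 = 0 → C_y = 763.2 N.
ΣF_x = 0: no horizontal applied forces, so C_x = 0.

C_x = 0, C_y = 763.2 N, D_y = 486.8 N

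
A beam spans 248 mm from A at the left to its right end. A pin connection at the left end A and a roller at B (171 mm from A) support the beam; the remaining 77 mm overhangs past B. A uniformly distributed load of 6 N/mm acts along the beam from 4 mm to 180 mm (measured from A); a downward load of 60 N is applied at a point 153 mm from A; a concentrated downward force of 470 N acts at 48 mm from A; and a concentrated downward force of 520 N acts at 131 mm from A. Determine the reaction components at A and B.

A_x = 0, A_y = 953.9 N, B_y = 1152 N

Resultant of the distributed load: 6 × 176 = 1056 N at 92 mm from A.
Taking moments about A: B_y·171 − (6·176)·92 − 60·153 − 470·48 − 520·131 = 0 → B_y = 197012/171 = 1152.12 ≈ 1152 N.
ΣF_y = 0: A_y + 1152.12 − 6·176 − 60 − 470 − 520 = 0 → A_y = 953.9 N.
ΣF_x = 0: no horizontal applied forces, so A_x = 0.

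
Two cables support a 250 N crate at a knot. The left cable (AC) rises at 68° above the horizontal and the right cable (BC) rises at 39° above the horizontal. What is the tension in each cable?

T_AC = 203.2 N, T_BC = 97.93 N

ΣF_x = 0: −T_AC·cos68° + T_BC·cos39° = 0 → T_BC = 0.482029·T_AC.
ΣF_y = 0: T_AC·sin68° + T_BC·sin39° = 250.
Substitute: T_AC·(0.927184 + 0.482029·0.62932) = 250 → T_AC = 203.164 ≈ 203.2 N.
Then T_BC = 0.482029 × 203.164 = 97.93 N.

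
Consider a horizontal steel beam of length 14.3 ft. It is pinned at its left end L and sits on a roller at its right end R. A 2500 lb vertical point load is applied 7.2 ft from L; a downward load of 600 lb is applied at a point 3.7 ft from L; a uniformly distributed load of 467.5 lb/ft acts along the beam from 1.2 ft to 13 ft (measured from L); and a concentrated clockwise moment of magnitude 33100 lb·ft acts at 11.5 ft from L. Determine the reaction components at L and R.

L_x = 0, L_y = 2149 lb, R_y = 6468 lb

Resultant of the distributed load: 467.5 × 11.8 = 5516.5 lb at 7.1 ft from L.
Moments about L: R_y·14.3 − 2500·7.2 − 600·3.7 − (467.5·11.8)·7.1 − 33100 = 0 → R_y = 92487.15/14.3 = 6467.63 ≈ 6468 lb.
ΣF_y = 0: L_y + 6467.63 − 2500 − 600 − 467.5·11.8 = 0 → L_y = 2149 lb.
ΣF_x = 0: no horizontal applied forces, so L_x = 0.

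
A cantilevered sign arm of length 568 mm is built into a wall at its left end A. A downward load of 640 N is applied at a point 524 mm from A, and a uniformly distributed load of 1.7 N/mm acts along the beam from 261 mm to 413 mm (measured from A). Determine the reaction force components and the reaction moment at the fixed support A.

A_x = 0, A_y = 898.4 N, M_A = 422400 N·mm

Resultant of the distributed load: 1.7 × 152 = 258.4 N at 337 mm from A.
ΣF_x = 0: A_x = 0.
ΣF_y = 0: A_y − 640 − 1.7·152 = 0 → A_y = 898.4 N.
ΣM about A: M_A − 640·524 − (1.7·152)·337 = 0 → M_A = 422400 N·mm.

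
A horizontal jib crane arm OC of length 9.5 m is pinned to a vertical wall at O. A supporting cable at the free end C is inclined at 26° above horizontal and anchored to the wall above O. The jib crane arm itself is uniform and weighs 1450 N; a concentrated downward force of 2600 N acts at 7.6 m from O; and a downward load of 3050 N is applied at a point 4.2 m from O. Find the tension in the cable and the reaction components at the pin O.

T = 9475 N, O_x = 8516 N, O_y = 2947 N

ΣM about O: T·sin26°·9.5 − 1450·4.75 − 2600·7.6 − 3050·4.2 = 0 → T = 39457.5/(9.5·0.438371) = 9474.67 ≈ 9475 N.
ΣF_x = 0: O_x − T·cos26° = 0 → O_x = 9474.67 × 0.898794 = 8516 N.
ΣF_y = 0: O_y + T·sin26° − 1450 − 2600 − 3050 = 0 → O_y = 7100 − 9474.67 × 0.438371 = 2947 N.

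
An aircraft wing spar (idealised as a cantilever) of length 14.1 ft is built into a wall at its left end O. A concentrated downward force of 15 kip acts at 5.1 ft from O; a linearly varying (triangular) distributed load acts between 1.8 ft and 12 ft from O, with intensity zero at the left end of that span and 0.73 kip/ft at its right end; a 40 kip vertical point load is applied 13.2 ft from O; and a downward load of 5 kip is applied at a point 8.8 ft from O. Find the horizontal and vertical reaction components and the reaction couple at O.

O_x = 0, O_y = 63.72 kip, M_O = 680.5 kip·ft

Resultant of the triangular load: ½ × 0.73 × 10.2 = 3.723 kip, acting at 8.6 ft from O (one-third of the span from the peak).
ΣF_x = 0: O_x = 0.
ΣF_y = 0: O_y − 15 − ½·0.73·10.2 − 40 − 5 = 0 → O_y = 63.72 kip.
ΣM about O: M_O − 15·5.1 − (½·0.73·10.2)·8.6 − 40·13.2 − 5·8.8 = 0 → M_O = 680.5 kip·ft.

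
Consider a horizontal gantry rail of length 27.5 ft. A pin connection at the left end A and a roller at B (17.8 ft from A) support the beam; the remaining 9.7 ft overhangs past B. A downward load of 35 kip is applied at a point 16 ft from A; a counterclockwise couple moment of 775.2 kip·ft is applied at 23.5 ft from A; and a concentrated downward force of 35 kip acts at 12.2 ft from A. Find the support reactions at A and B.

A_x = 0, A_y = 58.10 kip, B_y = 11.90 kip

Moments about A: B_y·17.8 − 35·16 + 775.2 − 35·12.2 = 0 → B_y = 211.8/17.8 = 11.8989 ≈ 11.90 kip.
ΣF_y = 0: A_y + 11.8989 − 35 − 35 = 0 → A_y = 58.10 kip.
ΣF_x = 0: no horizontal applied forces, so A_x = 0.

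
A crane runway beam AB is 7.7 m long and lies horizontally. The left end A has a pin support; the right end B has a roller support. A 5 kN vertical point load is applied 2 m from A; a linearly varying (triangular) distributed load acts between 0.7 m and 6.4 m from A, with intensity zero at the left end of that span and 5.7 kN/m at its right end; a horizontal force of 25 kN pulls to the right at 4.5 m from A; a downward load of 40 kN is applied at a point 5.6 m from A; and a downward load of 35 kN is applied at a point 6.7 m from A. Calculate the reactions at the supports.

A_x = -25.00 kN, A_y = 25.91 kN, B_y = 70.34 kN

Resultant of the triangular load: ½ × 5.7 × 5.7 = 16.245 kN, acting at 4.5 m from A (one-third of the span from the peak).
ΣM about A: B_y·7.7 − 5·2 − (½·5.7·5.7)·4.5 − 40·5.6 − 35·6.7 = 0 → B_y = 541.6025/7.7 = 70.338 ≈ 70.34 kN.
ΣF_y = 0: A_y + 70.338 − 5 − ½·5.7·5.7 − 40 − 35 = 0 → A_y = 25.91 kN.
ΣF_x = 0: A_x + 25 = 0 → A_x = -25.00 kN.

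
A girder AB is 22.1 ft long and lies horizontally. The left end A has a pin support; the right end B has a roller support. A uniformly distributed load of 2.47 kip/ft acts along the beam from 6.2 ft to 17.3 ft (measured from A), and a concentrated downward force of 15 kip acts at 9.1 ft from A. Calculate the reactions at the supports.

Resultant of the distributed load: 2.47 × 11.1 = 27.417 kip at 11.75 ft from A.
ΣM about A: B_y·22.1 − (2.47·11.1)·11.75 − 15·9.1 = 0 → B_y = 458.64975/22.1 = 20.7534 ≈ 20.75 kip.
ΣF_y = 0: A_y + 20.7534 − 2.47·11.1 − 15 = 0 → A_y = 21.66 kip.
ΣF_x = 0: no horizontal applied forces, so A_x = 0.

A_x = 0, A_y = 21.66 kip, B_y = 20.75 kip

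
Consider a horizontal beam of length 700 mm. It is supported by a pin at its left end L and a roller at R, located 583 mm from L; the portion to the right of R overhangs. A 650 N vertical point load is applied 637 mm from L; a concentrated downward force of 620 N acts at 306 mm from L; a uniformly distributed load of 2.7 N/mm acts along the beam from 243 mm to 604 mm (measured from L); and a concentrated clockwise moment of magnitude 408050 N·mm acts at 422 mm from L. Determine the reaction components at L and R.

L_x = 0, L_y = -198.9 N, R_y = 2444 N

Resultant of the distributed load: 2.7 × 361 = 974.7 N at 423.5 mm from L.
ΣM about L: R_y·583 − 650·637 − 620·306 − (2.7·361)·423.5 − 408050 = 0 → R_y = 1424605.45/583 = 2443.58 ≈ 2444 N.
ΣF_y = 0: L_y + 2443.58 − 650 − 620 − 2.7·361 = 0 → L_y = -198.9 N.
ΣF_x = 0: no horizontal applied forces, so L_x = 0.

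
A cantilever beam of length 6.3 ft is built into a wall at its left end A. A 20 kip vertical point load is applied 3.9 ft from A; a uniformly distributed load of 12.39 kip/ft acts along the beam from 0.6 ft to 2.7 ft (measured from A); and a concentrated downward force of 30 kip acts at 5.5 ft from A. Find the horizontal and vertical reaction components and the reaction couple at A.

Resultant of the distributed load: 12.39 × 2.1 = 26.019 kip at 1.65 ft from A.
ΣF_x = 0: A_x = 0.
ΣF_y = 0: A_y − 20 − 12.39·2.1 − 30 = 0 → A_y = 76.02 kip.
ΣM about A: M_A − 20·3.9 − (12.39·2.1)·1.65 − 30·5.5 = 0 → M_A = 285.9 kip·ft.

A_x = 0, A_y = 76.02 kip, M_A = 285.9 kip·ft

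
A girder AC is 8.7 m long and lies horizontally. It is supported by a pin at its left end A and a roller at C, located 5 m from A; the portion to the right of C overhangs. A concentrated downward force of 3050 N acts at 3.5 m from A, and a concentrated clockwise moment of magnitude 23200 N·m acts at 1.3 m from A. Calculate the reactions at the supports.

Moments about A: C_y·5 − 3050·3.5 − 23200 = 0 → C_y = 33875/5 = 6775 N.
ΣF_y = 0: A_y + 6775 − 3050 = 0 → A_y = -3725 N.
ΣF_x = 0: no horizontal applied forces, so A_x = 0.

A_x = 0, A_y = -3725 N, C_y = 6775 N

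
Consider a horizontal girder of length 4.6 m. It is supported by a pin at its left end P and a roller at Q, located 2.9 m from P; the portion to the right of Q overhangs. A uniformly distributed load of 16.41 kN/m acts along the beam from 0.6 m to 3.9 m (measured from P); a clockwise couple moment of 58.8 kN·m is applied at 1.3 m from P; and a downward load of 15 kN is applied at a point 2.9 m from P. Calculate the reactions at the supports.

P_x = 0, P_y = -8.138 kN, Q_y = 77.29 kN

Resultant of the distributed load: 16.41 × 3.3 = 54.153 kN at 2.25 m from P.
Moments about P: Q_y·2.9 − (16.41·3.3)·2.25 − 58.8 − 15·2.9 = 0 → Q_y = 224.14425/2.9 = 77.2911 ≈ 77.29 kN.
ΣF_y = 0: P_y + 77.2911 − 16.41·3.3 − 15 = 0 → P_y = -8.138 kN.
ΣF_x = 0: no horizontal applied forces, so P_x = 0.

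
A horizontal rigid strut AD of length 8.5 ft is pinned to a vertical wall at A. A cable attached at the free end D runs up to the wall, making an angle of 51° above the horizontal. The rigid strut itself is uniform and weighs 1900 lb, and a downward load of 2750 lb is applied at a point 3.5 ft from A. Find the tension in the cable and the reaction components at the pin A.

T = 2679 lb, A_x = 1686 lb, A_y = 2568 lb

ΣM about A: T·sin51°·8.5 − 1900·4.25 − 2750·3.5 = 0 → T = 17700/(8.5·0.777146) = 2679.49 ≈ 2679 lb.
ΣF_x = 0: A_x − T·cos51° = 0 → A_x = 2679.49 × 0.62932 = 1686 lb.
ΣF_y = 0: A_y + T·sin51° − 1900 − 2750 = 0 → A_y = 4650 − 2679.49 × 0.777146 = 2568 lb.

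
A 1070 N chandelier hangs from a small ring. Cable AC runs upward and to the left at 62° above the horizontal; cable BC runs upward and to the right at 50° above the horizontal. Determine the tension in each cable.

T_AC = 741.8 N, T_BC = 541.8 N

ΣF_x = 0: −T_AC·cos62° + T_BC·cos50° = 0 → T_BC = 0.730368·T_AC.
ΣF_y = 0: T_AC·sin62° + T_BC·sin50° = 1070.
Substitute: T_AC·(0.882948 + 0.730368·0.766044) = 1070 → T_AC = 741.798 ≈ 741.8 N.
Then T_BC = 0.730368 × 741.798 = 541.8 N.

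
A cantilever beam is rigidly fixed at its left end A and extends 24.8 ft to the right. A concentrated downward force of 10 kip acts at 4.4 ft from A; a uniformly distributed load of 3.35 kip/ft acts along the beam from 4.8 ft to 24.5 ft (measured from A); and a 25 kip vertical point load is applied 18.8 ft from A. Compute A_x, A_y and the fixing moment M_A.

Resultant of the distributed load: 3.35 × 19.7 = 65.995 kip at 14.65 ft from A.
ΣF_x = 0: A_x = 0.
ΣF_y = 0: A_y − 10 − 3.35·19.7 − 25 = 0 → A_y = 101.0 kip.
ΣM about A: M_A − 10·4.4 − (3.35·19.7)·14.65 − 25·18.8 = 0 → M_A = 1481 kip·ft.

A_x = 0, A_y = 101.0 kip, M_A = 1481 kip·ft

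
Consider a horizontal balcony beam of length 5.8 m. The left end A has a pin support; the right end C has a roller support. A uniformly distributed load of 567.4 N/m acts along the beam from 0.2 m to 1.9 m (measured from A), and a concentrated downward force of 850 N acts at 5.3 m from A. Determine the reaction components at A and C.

A_x = 0, A_y = 863.2 N, C_y = 951.3 N

Resultant of the distributed load: 567.4 × 1.7 = 964.58 N at 1.05 m from A.
Moments about A: C_y·5.8 − (567.4·1.7)·1.05 − 850·5.3 = 0 → C_y = 5517.809/5.8 = 951.346 ≈ 951.3 N.
ΣF_y = 0: A_y + 951.346 − 567.4·1.7 − 850 = 0 → A_y = 863.2 N.
ΣF_x = 0: no horizontal applied forces, so A_x = 0.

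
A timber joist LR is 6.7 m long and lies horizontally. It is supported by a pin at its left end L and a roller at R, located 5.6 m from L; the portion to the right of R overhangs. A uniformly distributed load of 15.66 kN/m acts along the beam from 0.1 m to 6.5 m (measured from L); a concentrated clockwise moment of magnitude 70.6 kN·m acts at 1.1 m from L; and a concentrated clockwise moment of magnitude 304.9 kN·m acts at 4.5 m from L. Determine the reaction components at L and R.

Resultant of the distributed load: 15.66 × 6.4 = 100.224 kN at 3.3 m from L.
Moments about L: R_y·5.6 − (15.66·6.4)·3.3 − 70.6 − 304.9 = 0 → R_y = 706.2392/5.6 = 126.114 ≈ 126.1 kN.
ΣF_y = 0: L_y + 126.114 − 15.66·6.4 = 0 → L_y = -25.89 kN.
ΣF_x = 0: no horizontal applied forces, so L_x = 0.

L_x = 0, L_y = -25.89 kN, R_y = 126.1 kN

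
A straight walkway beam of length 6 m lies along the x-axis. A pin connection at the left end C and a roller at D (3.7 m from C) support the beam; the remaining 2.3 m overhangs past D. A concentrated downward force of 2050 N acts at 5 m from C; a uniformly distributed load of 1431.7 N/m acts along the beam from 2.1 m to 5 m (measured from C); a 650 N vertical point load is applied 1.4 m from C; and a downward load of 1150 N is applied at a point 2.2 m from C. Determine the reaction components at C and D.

Resultant of the distributed load: 1431.7 × 2.9 = 4151.93 N at 3.55 m from C.
Moments about C: D_y·3.7 − 2050·5 − (1431.7·2.9)·3.55 − 650·1.4 − 1150·2.2 = 0 → D_y = 28429.3515/3.7 = 7683.61 ≈ 7684 N.
ΣF_y = 0: C_y + 7683.61 − 2050 − 1431.7·2.9 − 650 − 1150 = 0 → C_y = 318.3 N.
ΣF_x = 0: no horizontal applied forces, so C_x = 0.

C_x = 0, C_y = 318.3 N, D_y = 7684 N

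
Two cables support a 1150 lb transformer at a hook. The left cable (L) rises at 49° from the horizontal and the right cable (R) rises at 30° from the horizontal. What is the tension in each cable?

ΣF_x = 0: −T_L·cos49° + T_R·cos30° = 0 → T_R = 0.757552·T_L.
ΣF_y = 0: T_L·sin49° + T_R·sin30° = 1150.
Substitute: T_L·(0.75471 + 0.757552·0.5) = 1150 → T_L = 1014.57 ≈ 1015 lb.
Then T_R = 0.757552 × 1014.57 = 768.6 lb.

T_L = 1015 lb, T_R = 768.6 lb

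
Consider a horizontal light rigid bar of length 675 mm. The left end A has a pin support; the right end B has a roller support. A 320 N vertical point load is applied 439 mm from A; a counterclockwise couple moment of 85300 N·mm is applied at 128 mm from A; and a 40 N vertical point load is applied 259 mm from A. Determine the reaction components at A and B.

Taking moments about A: B_y·675 − 320·439 + 85300 − 40·259 = 0 → B_y = 65540/675 = 97.0963 ≈ 97.10 N.
ΣF_y = 0: A_y + 97.0963 − 320 − 40 = 0 → A_y = 262.9 N.
ΣF_x = 0: no horizontal applied forces, so A_x = 0.

A_x = 0, A_y = 262.9 N, B_y = 97.10 N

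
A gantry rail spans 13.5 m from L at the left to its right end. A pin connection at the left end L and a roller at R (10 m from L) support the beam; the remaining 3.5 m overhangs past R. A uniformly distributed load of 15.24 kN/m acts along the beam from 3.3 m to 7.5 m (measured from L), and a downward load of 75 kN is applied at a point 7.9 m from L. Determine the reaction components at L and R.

L_x = 0, L_y = 45.19 kN, R_y = 93.81 kN

Resultant of the distributed load: 15.24 × 4.2 = 64.008 kN at 5.4 m from L.
Taking moments about L: R_y·10 − (15.24·4.2)·5.4 − 75·7.9 = 0 → R_y = 938.1432/10 = 93.8143 ≈ 93.81 kN.
ΣF_y = 0: L_y + 93.8143 − 15.24·4.2 − 75 = 0 → L_y = 45.19 kN.
ΣF_x = 0: no horizontal applied forces, so L_x = 0.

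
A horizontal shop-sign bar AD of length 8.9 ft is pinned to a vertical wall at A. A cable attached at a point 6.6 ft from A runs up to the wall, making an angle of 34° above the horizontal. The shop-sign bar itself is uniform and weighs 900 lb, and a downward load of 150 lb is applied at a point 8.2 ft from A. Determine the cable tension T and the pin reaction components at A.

T = 1418 lb, A_x = 1176 lb, A_y = 256.8 lb

ΣM about A: T·sin34°·6.6 − 900·4.45 − 150·8.2 = 0 → T = 5235/(6.6·0.559193) = 1418.44 ≈ 1418 lb.
ΣF_x = 0: A_x − T·cos34° = 0 → A_x = 1418.44 × 0.829038 = 1176 lb.
ΣF_y = 0: A_y + T·sin34° − 900 − 150 = 0 → A_y = 1050 − 1418.44 × 0.559193 = 256.8 lb.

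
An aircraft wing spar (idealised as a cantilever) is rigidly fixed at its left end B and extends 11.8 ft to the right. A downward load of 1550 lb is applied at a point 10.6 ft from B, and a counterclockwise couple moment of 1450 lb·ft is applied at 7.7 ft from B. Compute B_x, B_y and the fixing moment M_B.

ΣF_x = 0: B_x = 0.
ΣF_y = 0: B_y − 1550 = 0 → B_y = 1550 lb.
ΣM about B: M_B − 1550·10.6 + 1450 = 0 → M_B = 14980 lb·ft.

B_x = 0, B_y = 1550 lb, M_B = 14980 lb·ft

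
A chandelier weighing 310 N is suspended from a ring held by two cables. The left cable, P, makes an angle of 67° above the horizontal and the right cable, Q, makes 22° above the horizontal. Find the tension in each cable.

ΣF_x = 0: −T_P·cos67° + T_Q·cos22° = 0 → T_Q = 0.421417·T_P.
ΣF_y = 0: T_P·sin67° + T_Q·sin22° = 310.
Substitute: T_P·(0.920505 + 0.421417·0.374607) = 310 → T_P = 287.471 ≈ 287.5 N.
Then T_Q = 0.421417 × 287.471 = 121.1 N.

T_P = 287.5 N, T_Q = 121.1 N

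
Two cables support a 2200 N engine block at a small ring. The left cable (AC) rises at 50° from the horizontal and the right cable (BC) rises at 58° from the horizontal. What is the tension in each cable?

T_AC = 1226 N, T_BC = 1487 N

ΣF_x = 0: −T_AC·cos50° + T_BC·cos58° = 0 → T_BC = 1.21299·T_AC.
ΣF_y = 0: T_AC·sin50° + T_BC·sin58° = 2200.
Substitute: T_AC·(0.766044 + 1.21299·0.848048) = 2200 → T_AC = 1225.82 ≈ 1226 N.
Then T_BC = 1.21299 × 1225.82 = 1487 N.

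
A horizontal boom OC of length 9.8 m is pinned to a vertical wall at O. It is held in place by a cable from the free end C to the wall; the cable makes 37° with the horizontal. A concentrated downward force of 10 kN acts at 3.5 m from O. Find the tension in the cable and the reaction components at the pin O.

T = 5.934 kN, O_x = 4.739 kN, O_y = 6.429 kN

ΣM about O: T·sin37°·9.8 − 10·3.5 = 0 → T = 35/(9.8·0.601815) = 5.93443 ≈ 5.934 kN.
ΣF_x = 0: O_x − T·cos37° = 0 → O_x = 5.93443 × 0.798636 = 4.739 kN.
ΣF_y = 0: O_y + T·sin37° − 10 = 0 → O_y = 10 − 5.93443 × 0.601815 = 6.429 kN.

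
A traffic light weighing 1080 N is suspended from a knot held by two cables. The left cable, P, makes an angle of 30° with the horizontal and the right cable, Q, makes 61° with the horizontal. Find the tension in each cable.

ΣF_x = 0: −T_P·cos30° + T_Q·cos61° = 0 → T_Q = 1.78632·T_P.
ΣF_y = 0: T_P·sin30° + T_Q·sin61° = 1080.
Substitute: T_P·(0.5 + 1.78632·0.87462) = 1080 → T_P = 523.674 ≈ 523.7 N.
Then T_Q = 1.78632 × 523.674 = 935.4 N.

T_P = 523.7 N, T_Q = 935.4 N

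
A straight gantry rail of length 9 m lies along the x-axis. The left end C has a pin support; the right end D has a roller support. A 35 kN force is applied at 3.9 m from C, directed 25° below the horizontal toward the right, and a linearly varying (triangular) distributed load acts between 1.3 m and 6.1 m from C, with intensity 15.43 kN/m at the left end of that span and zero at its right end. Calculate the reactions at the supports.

Resultant of the triangular load: ½ × 15.43 × 4.8 = 37.032 kN, acting at 2.9 m from C (one-third of the span from the peak).
Taking moments about C: D_y·9 − 35·sin25°·3.9 − (½·15.43·4.8)·2.9 = 0 → D_y = 165.08/9 = 18.3422 ≈ 18.34 kN.
ΣF_y = 0: C_y + 18.3422 − 35·sin25° − ½·15.43·4.8 = 0 → C_y = 33.48 kN.
ΣF_x = 0: C_x + 35·cos25° = 0 → C_x = -31.72 kN.

C_x = -31.72 kN, C_y = 33.48 kN, D_y = 18.34 kN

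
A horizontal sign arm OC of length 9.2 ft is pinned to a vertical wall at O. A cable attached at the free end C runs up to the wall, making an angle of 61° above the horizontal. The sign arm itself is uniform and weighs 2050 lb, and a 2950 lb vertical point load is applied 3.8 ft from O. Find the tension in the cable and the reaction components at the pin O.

ΣM about O: T·sin61°·9.2 − 2050·4.6 − 2950·3.8 = 0 → T = 20640/(9.2·0.87462) = 2565.09 ≈ 2565 lb.
ΣF_x = 0: O_x − T·cos61° = 0 → O_x = 2565.09 × 0.48481 = 1244 lb.
ΣF_y = 0: O_y + T·sin61° − 2050 − 2950 = 0 → O_y = 5000 − 2565.09 × 0.87462 = 2757 lb.

T = 2565 lb, O_x = 1244 lb, O_y = 2757 lb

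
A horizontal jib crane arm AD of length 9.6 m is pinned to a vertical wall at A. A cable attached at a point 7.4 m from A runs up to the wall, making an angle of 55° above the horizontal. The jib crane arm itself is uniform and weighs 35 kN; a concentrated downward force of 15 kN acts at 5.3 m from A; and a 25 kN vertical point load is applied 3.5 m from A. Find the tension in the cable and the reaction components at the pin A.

T = 55.26 kN, A_x = 31.70 kN, A_y = 29.73 kN

ΣM about A: T·sin55°·7.4 − 35·4.8 − 15·5.3 − 25·3.5 = 0 → T = 335/(7.4·0.819152) = 55.2648 ≈ 55.26 kN.
ΣF_x = 0: A_x − T·cos55° = 0 → A_x = 55.2648 × 0.573576 = 31.70 kN.
ΣF_y = 0: A_y + T·sin55° − 35 − 15 − 25 = 0 → A_y = 75 − 55.2648 × 0.819152 = 29.73 kN.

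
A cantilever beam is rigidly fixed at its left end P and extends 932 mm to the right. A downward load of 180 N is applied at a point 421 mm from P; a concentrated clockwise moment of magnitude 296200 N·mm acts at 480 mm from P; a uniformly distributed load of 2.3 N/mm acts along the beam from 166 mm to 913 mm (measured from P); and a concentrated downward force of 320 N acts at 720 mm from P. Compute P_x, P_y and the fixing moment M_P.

P_x = 0, P_y = 2218 N, M_P = 1529000 N·mm

Resultant of the distributed load: 2.3 × 747 = 1718.1 N at 539.5 mm from P.
ΣF_x = 0: P_x = 0.
ΣF_y = 0: P_y − 180 − 2.3·747 − 320 = 0 → P_y = 2218 N.
ΣM about P: M_P − 180·421 − 296200 − (2.3·747)·539.5 − 320·720 = 0 → M_P = 1529000 N·mm.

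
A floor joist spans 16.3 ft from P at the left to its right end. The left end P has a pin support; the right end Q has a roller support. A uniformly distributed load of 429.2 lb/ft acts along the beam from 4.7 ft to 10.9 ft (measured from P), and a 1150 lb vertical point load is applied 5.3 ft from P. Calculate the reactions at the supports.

Resultant of the distributed load: 429.2 × 6.2 = 2661.04 lb at 7.8 ft from P.
Taking moments about P: Q_y·16.3 − (429.2·6.2)·7.8 − 1150·5.3 = 0 → Q_y = 26851.112/16.3 = 1647.31 ≈ 1647 lb.
ΣF_y = 0: P_y + 1647.31 − 429.2·6.2 − 1150 = 0 → P_y = 2164 lb.
ΣF_x = 0: no horizontal applied forces, so P_x = 0.

P_x = 0, P_y = 2164 lb, Q_y = 1647 lb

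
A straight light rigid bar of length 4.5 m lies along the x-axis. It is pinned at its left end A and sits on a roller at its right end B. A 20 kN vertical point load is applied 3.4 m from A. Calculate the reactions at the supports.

Taking moments about A: B_y·4.5 − 20·3.4 = 0 → B_y = 68/4.5 = 15.1111 ≈ 15.11 kN.
ΣF_y = 0: A_y + 15.1111 − 20 = 0 → A_y = 4.889 kN.
ΣF_x = 0: no horizontal applied forces, so A_x = 0.

A_x = 0, A_y = 4.889 kN, B_y = 15.11 kN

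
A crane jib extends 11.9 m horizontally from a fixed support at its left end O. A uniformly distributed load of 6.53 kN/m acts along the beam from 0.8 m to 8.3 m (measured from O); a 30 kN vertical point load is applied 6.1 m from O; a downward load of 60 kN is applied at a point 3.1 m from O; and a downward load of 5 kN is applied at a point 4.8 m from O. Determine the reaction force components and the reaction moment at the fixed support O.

O_x = 0, O_y = 144.0 kN, M_O = 615.8 kN·m

Resultant of the distributed load: 6.53 × 7.5 = 48.975 kN at 4.55 m from O.
ΣF_x = 0: O_x = 0.
ΣF_y = 0: O_y − 6.53·7.5 − 30 − 60 − 5 = 0 → O_y = 144.0 kN.
ΣM about O: M_O − (6.53·7.5)·4.55 − 30·6.1 − 60·3.1 − 5·4.8 = 0 → M_O = 615.8 kN·m.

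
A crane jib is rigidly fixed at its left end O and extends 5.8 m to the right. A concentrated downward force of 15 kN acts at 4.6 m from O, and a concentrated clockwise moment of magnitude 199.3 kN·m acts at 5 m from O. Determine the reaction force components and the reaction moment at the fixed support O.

O_x = 0, O_y = 15.00 kN, M_O = 268.3 kN·m

ΣF_x = 0: O_x = 0.
ΣF_y = 0: O_y − 15 = 0 → O_y = 15.00 kN.
ΣM about O: M_O − 15·4.6 − 199.3 = 0 → M_O = 268.3 kN·m.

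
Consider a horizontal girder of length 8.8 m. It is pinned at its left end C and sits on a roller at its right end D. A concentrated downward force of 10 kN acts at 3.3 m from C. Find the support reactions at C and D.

Taking moments about C: D_y·8.8 − 10·3.3 = 0 → D_y = 33/8.8 = 3.750 kN.
ΣF_y = 0: C_y + 3.75 − 10 = 0 → C_y = 6.250 kN.
ΣF_x = 0: no horizontal applied forces, so C_x = 0.

C_x = 0, C_y = 6.250 kN, D_y = 3.750 kN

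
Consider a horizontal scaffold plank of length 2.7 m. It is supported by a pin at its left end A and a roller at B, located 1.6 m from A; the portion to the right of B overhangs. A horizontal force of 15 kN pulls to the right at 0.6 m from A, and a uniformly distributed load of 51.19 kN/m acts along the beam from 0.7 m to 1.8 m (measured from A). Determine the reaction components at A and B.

Resultant of the distributed load: 51.19 × 1.1 = 56.309 kN at 1.25 m from A.
Taking moments about A: B_y·1.6 − (51.19·1.1)·1.25 = 0 → B_y = 70.38625/1.6 = 43.9914 ≈ 43.99 kN.
ΣF_y = 0: A_y + 43.9914 − 51.19·1.1 = 0 → A_y = 12.32 kN.
ΣF_x = 0: A_x + 15 = 0 → A_x = -15.00 kN.

A_x = -15.00 kN, A_y = 12.32 kN, B_y = 43.99 kN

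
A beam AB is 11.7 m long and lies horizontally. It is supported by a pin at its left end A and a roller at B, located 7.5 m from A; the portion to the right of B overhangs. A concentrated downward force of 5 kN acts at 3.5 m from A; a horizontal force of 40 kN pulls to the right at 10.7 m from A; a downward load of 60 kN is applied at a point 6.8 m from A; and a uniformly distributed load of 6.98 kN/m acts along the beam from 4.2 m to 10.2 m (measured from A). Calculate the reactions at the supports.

A_x = -40.00 kN, A_y = 9.942 kN, B_y = 96.94 kN

Resultant of the distributed load: 6.98 × 6 = 41.88 kN at 7.2 m from A.
Moments about A: B_y·7.5 − 5·3.5 − 60·6.8 − (6.98·6)·7.2 = 0 → B_y = 727.036/7.5 = 96.9381 ≈ 96.94 kN.
ΣF_y = 0: A_y + 96.9381 − 5 − 60 − 6.98·6 = 0 → A_y = 9.942 kN.
ΣF_x = 0: A_x + 40 = 0 → A_x = -40.00 kN.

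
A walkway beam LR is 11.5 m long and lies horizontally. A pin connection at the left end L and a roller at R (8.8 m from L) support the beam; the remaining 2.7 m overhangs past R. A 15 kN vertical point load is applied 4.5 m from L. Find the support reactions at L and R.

ΣM about L: R_y·8.8 − 15·4.5 = 0 → R_y = 67.5/8.8 = 7.67045 ≈ 7.670 kN.
ΣF_y = 0: L_y + 7.67045 − 15 = 0 → L_y = 7.330 kN.
ΣF_x = 0: no horizontal applied forces, so L_x = 0.

L_x = 0, L_y = 7.330 kN, R_y = 7.670 kN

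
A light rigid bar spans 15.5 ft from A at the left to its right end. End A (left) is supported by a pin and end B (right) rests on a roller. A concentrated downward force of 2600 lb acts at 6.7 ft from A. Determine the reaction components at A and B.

ΣM about A: B_y·15.5 − 2600·6.7 = 0 → B_y = 17420/15.5 = 1123.87 ≈ 1124 lb.
ΣF_y = 0: A_y + 1123.87 − 2600 = 0 → A_y = 1476 lb.
ΣF_x = 0: no horizontal applied forces, so A_x = 0.

A_x = 0, A_y = 1476 lb, B_y = 1124 lb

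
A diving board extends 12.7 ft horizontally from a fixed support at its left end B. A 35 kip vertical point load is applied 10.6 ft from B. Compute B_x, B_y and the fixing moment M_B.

B_x = 0, B_y = 35.00 kip, M_B = 371.0 kip·ft

ΣF_x = 0: B_x = 0.
ΣF_y = 0: B_y − 35 = 0 → B_y = 35.00 kip.
ΣM about B: M_B − 35·10.6 = 0 → M_B = 371.0 kip·ft.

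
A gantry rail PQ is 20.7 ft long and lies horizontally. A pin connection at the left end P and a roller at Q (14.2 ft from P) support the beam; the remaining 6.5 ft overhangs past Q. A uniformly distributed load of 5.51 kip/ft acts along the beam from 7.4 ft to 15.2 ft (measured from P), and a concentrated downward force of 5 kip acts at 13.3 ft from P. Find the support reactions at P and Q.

Resultant of the distributed load: 5.51 × 7.8 = 42.978 kip at 11.3 ft from P.
Moments about P: Q_y·14.2 − (5.51·7.8)·11.3 − 5·13.3 = 0 → Q_y = 552.1514/14.2 = 38.8839 ≈ 38.88 kip.
ΣF_y = 0: P_y + 38.8839 − 5.51·7.8 − 5 = 0 → P_y = 9.094 kip.
ΣF_x = 0: no horizontal applied forces, so P_x = 0.

P_x = 0, P_y = 9.094 kip, Q_y = 38.88 kip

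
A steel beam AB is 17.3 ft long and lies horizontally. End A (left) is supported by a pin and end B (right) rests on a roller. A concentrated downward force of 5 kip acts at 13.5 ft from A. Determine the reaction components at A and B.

Moments about A: B_y·17.3 − 5·13.5 = 0 → B_y = 67.5/17.3 = 3.90173 ≈ 3.902 kip.
ΣF_y = 0: A_y + 3.90173 − 5 = 0 → A_y = 1.098 kip.
ΣF_x = 0: no horizontal applied forces, so A_x = 0.

A_x = 0, A_y = 1.098 kip, B_y = 3.902 kip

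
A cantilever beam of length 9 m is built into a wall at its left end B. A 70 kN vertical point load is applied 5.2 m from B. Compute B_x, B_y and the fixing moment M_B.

ΣF_x = 0: B_x = 0.
ΣF_y = 0: B_y − 70 = 0 → B_y = 70.00 kN.
ΣM about B: M_B − 70·5.2 = 0 → M_B = 364.0 kN·m.

B_x = 0, B_y = 70.00 kN, M_B = 364.0 kN·m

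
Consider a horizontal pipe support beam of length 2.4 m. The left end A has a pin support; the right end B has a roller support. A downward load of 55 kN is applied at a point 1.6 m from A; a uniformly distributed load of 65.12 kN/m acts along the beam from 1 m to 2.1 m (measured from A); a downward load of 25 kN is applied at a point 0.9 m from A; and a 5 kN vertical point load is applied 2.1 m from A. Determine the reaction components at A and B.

Resultant of the distributed load: 65.12 × 1.1 = 71.632 kN at 1.55 m from A.
ΣM about A: B_y·2.4 − 55·1.6 − (65.12·1.1)·1.55 − 25·0.9 − 5·2.1 = 0 → B_y = 232.0296/2.4 = 96.679 ≈ 96.68 kN.
ΣF_y = 0: A_y + 96.679 − 55 − 65.12·1.1 − 25 − 5 = 0 → A_y = 59.95 kN.
ΣF_x = 0: no horizontal applied forces, so A_x = 0.

A_x = 0, A_y = 59.95 kN, B_y = 96.68 kN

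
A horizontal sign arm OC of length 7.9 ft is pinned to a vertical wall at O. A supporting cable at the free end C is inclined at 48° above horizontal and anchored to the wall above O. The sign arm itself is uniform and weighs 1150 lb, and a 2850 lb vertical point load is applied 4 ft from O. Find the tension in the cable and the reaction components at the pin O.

T = 2716 lb, O_x = 1817 lb, O_y = 1982 lb

ΣM about O: T·sin48°·7.9 − 1150·3.95 − 2850·4 = 0 → T = 15942.5/(7.9·0.743145) = 2715.54 ≈ 2716 lb.
ΣF_x = 0: O_x − T·cos48° = 0 → O_x = 2715.54 × 0.669131 = 1817 lb.
ΣF_y = 0: O_y + T·sin48° − 1150 − 2850 = 0 → O_y = 4000 − 2715.54 × 0.743145 = 1982 lb.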